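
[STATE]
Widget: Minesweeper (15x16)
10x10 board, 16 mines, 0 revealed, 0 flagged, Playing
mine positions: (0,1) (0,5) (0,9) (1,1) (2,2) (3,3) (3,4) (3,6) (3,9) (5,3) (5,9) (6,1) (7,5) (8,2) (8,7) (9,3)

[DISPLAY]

■■■■■■■■■■     
■■■■■■■■■■     
■■■■■■■■■■     
■■■■■■■■■■     
■■■■■■■■■■     
■■■■■■■■■■     
■■■■■■■■■■     
■■■■■■■■■■     
■■■■■■■■■■     
■■■■■■■■■■     
               
               
               
               
               
               


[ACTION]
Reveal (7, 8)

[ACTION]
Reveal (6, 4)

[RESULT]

■■■■■■■■■■     
■■■■■■■■■■     
■■■■■■■■■■     
■■■■■■■■■■     
■■■■■■■■■■     
■■■■■■■■■■     
■■■■2■■■■■     
■■■■■■■■1■     
■■■■■■■■■■     
■■■■■■■■■■     
               
               
               
               
               
               


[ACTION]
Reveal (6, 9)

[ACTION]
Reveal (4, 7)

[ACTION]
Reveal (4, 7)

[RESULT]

■■■■■■■■■■     
■■■■■■■■■■     
■■■■■■■■■■     
■■■■■■■■■■     
■■■■■■■1■■     
■■■■■■■■■■     
■■■■2■■■■1     
■■■■■■■■1■     
■■■■■■■■■■     
■■■■■■■■■■     
               
               
               
               
               
               


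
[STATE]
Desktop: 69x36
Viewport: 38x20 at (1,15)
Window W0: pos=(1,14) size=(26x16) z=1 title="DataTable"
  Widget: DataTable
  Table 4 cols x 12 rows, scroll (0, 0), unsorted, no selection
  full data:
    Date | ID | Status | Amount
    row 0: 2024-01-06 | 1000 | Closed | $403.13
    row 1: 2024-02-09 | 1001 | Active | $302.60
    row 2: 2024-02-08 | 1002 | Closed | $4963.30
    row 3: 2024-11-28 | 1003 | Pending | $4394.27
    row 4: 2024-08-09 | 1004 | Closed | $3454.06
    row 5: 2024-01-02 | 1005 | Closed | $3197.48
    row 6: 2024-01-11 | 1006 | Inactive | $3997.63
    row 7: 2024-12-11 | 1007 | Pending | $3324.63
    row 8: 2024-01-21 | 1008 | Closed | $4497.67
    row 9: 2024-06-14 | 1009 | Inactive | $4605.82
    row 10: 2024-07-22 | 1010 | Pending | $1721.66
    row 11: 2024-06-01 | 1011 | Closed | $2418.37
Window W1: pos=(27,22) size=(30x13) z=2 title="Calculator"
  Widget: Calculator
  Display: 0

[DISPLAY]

┃ DataTable              ┃            
┠────────────────────────┨            
┃Date      │ID  │Status  ┃            
┃──────────┼────┼────────┃            
┃2024-01-06│1000│Closed  ┃            
┃2024-02-09│1001│Active  ┃            
┃2024-02-08│1002│Closed  ┃            
┃2024-11-28│1003│Pending ┃┏━━━━━━━━━━━
┃2024-08-09│1004│Closed  ┃┃ Calculator
┃2024-01-02│1005│Closed  ┃┠───────────
┃2024-01-11│1006│Inactive┃┃           
┃2024-12-11│1007│Pending ┃┃┌───┬───┬──
┃2024-01-21│1008│Closed  ┃┃│ 7 │ 8 │ 9
┃2024-06-14│1009│Inactive┃┃├───┼───┼──
┗━━━━━━━━━━━━━━━━━━━━━━━━┛┃│ 4 │ 5 │ 6
                          ┃├───┼───┼──
                          ┃│ 1 │ 2 │ 3
                          ┃├───┼───┼──
                          ┃│ 0 │ . │ =
                          ┗━━━━━━━━━━━


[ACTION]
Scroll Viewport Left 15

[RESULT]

 ┃ DataTable              ┃           
 ┠────────────────────────┨           
 ┃Date      │ID  │Status  ┃           
 ┃──────────┼────┼────────┃           
 ┃2024-01-06│1000│Closed  ┃           
 ┃2024-02-09│1001│Active  ┃           
 ┃2024-02-08│1002│Closed  ┃           
 ┃2024-11-28│1003│Pending ┃┏━━━━━━━━━━
 ┃2024-08-09│1004│Closed  ┃┃ Calculato
 ┃2024-01-02│1005│Closed  ┃┠──────────
 ┃2024-01-11│1006│Inactive┃┃          
 ┃2024-12-11│1007│Pending ┃┃┌───┬───┬─
 ┃2024-01-21│1008│Closed  ┃┃│ 7 │ 8 │ 
 ┃2024-06-14│1009│Inactive┃┃├───┼───┼─
 ┗━━━━━━━━━━━━━━━━━━━━━━━━┛┃│ 4 │ 5 │ 
                           ┃├───┼───┼─
                           ┃│ 1 │ 2 │ 
                           ┃├───┼───┼─
                           ┃│ 0 │ . │ 
                           ┗━━━━━━━━━━


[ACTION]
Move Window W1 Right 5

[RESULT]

 ┃ DataTable              ┃           
 ┠────────────────────────┨           
 ┃Date      │ID  │Status  ┃           
 ┃──────────┼────┼────────┃           
 ┃2024-01-06│1000│Closed  ┃           
 ┃2024-02-09│1001│Active  ┃           
 ┃2024-02-08│1002│Closed  ┃           
 ┃2024-11-28│1003│Pending ┃     ┏━━━━━
 ┃2024-08-09│1004│Closed  ┃     ┃ Calc
 ┃2024-01-02│1005│Closed  ┃     ┠─────
 ┃2024-01-11│1006│Inactive┃     ┃     
 ┃2024-12-11│1007│Pending ┃     ┃┌───┬
 ┃2024-01-21│1008│Closed  ┃     ┃│ 7 │
 ┃2024-06-14│1009│Inactive┃     ┃├───┼
 ┗━━━━━━━━━━━━━━━━━━━━━━━━┛     ┃│ 4 │
                                ┃├───┼
                                ┃│ 1 │
                                ┃├───┼
                                ┃│ 0 │
                                ┗━━━━━


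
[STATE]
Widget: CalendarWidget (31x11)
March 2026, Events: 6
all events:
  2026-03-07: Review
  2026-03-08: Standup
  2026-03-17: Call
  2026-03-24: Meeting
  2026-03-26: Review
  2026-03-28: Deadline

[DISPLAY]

           March 2026          
Mo Tu We Th Fr Sa Su           
                   1           
 2  3  4  5  6  7*  8*         
 9 10 11 12 13 14 15           
16 17* 18 19 20 21 22          
23 24* 25 26* 27 28* 29        
30 31                          
                               
                               
                               


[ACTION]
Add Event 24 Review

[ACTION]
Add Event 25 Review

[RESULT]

           March 2026          
Mo Tu We Th Fr Sa Su           
                   1           
 2  3  4  5  6  7*  8*         
 9 10 11 12 13 14 15           
16 17* 18 19 20 21 22          
23 24* 25* 26* 27 28* 29       
30 31                          
                               
                               
                               


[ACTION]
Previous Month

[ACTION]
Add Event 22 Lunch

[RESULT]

         February 2026         
Mo Tu We Th Fr Sa Su           
                   1           
 2  3  4  5  6  7  8           
 9 10 11 12 13 14 15           
16 17 18 19 20 21 22*          
23 24 25 26 27 28              
                               
                               
                               
                               


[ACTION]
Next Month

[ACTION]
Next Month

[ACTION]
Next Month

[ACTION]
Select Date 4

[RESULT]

            May 2026           
Mo Tu We Th Fr Sa Su           
             1  2  3           
[ 4]  5  6  7  8  9 10         
11 12 13 14 15 16 17           
18 19 20 21 22 23 24           
25 26 27 28 29 30 31           
                               
                               
                               
                               


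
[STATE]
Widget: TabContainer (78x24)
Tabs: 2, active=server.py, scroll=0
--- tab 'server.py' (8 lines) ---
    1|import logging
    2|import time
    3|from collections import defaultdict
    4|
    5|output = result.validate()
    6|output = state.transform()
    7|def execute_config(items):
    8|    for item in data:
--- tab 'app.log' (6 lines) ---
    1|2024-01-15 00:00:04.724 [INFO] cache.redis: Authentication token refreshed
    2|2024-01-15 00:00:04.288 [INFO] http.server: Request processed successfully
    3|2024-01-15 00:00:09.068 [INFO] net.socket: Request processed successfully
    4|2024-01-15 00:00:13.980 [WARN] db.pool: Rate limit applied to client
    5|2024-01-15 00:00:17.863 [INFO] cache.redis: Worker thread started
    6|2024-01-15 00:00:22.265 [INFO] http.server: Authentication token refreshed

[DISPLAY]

[server.py]│ app.log                                                          
──────────────────────────────────────────────────────────────────────────────
import logging                                                                
import time                                                                   
from collections import defaultdict                                           
                                                                              
output = result.validate()                                                    
output = state.transform()                                                    
def execute_config(items):                                                    
    for item in data:                                                         
                                                                              
                                                                              
                                                                              
                                                                              
                                                                              
                                                                              
                                                                              
                                                                              
                                                                              
                                                                              
                                                                              
                                                                              
                                                                              
                                                                              


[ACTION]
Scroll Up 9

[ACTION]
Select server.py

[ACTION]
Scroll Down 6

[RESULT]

[server.py]│ app.log                                                          
──────────────────────────────────────────────────────────────────────────────
def execute_config(items):                                                    
    for item in data:                                                         
                                                                              
                                                                              
                                                                              
                                                                              
                                                                              
                                                                              
                                                                              
                                                                              
                                                                              
                                                                              
                                                                              
                                                                              
                                                                              
                                                                              
                                                                              
                                                                              
                                                                              
                                                                              
                                                                              
                                                                              


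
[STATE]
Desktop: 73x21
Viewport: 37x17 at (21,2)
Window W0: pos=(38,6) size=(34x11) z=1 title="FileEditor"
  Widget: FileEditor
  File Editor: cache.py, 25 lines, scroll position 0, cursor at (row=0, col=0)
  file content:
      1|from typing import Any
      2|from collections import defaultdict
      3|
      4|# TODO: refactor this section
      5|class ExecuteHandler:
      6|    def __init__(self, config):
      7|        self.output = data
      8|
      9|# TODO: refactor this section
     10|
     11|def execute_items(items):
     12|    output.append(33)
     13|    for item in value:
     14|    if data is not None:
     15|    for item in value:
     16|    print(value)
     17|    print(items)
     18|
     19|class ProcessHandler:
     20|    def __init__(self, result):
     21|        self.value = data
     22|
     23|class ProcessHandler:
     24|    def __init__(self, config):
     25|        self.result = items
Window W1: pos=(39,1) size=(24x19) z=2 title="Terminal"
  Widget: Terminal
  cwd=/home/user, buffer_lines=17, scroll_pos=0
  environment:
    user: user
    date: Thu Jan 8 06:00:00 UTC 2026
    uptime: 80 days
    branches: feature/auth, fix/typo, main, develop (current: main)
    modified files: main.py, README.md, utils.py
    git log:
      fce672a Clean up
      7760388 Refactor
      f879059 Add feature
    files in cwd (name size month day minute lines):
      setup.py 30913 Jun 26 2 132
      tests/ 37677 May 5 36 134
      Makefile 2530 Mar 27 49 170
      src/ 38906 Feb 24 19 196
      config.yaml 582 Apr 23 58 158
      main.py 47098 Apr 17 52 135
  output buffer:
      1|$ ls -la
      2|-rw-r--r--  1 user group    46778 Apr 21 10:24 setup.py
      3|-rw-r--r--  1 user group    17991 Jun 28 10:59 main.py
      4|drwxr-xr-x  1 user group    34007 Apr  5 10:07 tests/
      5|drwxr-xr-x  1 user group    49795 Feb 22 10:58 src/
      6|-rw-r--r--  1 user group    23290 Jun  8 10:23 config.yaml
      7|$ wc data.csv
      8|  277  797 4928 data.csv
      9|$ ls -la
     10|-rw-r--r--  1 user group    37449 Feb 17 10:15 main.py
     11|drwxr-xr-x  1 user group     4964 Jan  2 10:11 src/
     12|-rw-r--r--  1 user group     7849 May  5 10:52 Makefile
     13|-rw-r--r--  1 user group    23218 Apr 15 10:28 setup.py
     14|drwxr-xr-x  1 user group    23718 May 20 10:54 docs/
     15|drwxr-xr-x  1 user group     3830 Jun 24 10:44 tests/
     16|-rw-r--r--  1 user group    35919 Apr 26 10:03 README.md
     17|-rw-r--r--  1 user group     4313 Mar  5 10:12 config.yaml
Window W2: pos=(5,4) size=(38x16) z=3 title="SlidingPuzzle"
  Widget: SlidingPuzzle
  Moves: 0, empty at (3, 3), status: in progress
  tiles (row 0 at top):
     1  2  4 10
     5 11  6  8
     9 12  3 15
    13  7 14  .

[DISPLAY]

                  ┃ Terminal         
                  ┠──────────────────
━━━━━━━━━━━━━━━━━━━━━┓s -la          
                     ┃-r--r--  1 user
─────────────────────┨-r--r--  1 user
┬────┐               ┃xr-xr-x  1 user
│ 10 │               ┃xr-xr-x  1 user
┼────┤               ┃-r--r--  1 user
│  8 │               ┃c data.csv     
┼────┤               ┃77  797 4928 da
│ 15 │               ┃s -la          
┼────┤               ┃-r--r--  1 user
│    │               ┃xr-xr-x  1 user
┴────┘               ┃-r--r--  1 user
                     ┃-r--r--  1 user
                     ┃xr-xr-x  1 user
                     ┃xr-xr-x  1 user


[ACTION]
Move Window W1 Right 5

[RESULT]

                       ┃ Terminal    
                       ┠─────────────
━━━━━━━━━━━━━━━━━━━━━┓ ┃$ ls -la     
                     ┃ ┃-rw-r--r--  1
─────────────────────┨━┃-rw-r--r--  1
┬────┐               ┃e┃drwxr-xr-x  1
│ 10 │               ┃─┃drwxr-xr-x  1
┼────┤               ┃ ┃-rw-r--r--  1
│  8 │               ┃ ┃$ wc data.csv
┼────┤               ┃ ┃  277  797 49
│ 15 │               ┃D┃$ ls -la     
┼────┤               ┃s┃-rw-r--r--  1
│    │               ┃d┃drwxr-xr-x  1
┴────┘               ┃ ┃-rw-r--r--  1
                     ┃━┃-rw-r--r--  1
                     ┃ ┃drwxr-xr-x  1
                     ┃ ┃drwxr-xr-x  1


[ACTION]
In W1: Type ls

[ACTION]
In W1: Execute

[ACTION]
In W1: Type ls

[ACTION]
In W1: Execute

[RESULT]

                       ┃ Terminal    
                       ┠─────────────
━━━━━━━━━━━━━━━━━━━━━┓ ┃  277  797 49
                     ┃ ┃$ ls -la     
─────────────────────┨━┃-rw-r--r--  1
┬────┐               ┃e┃drwxr-xr-x  1
│ 10 │               ┃─┃-rw-r--r--  1
┼────┤               ┃ ┃-rw-r--r--  1
│  8 │               ┃ ┃drwxr-xr-x  1
┼────┤               ┃ ┃drwxr-xr-x  1
│ 15 │               ┃D┃-rw-r--r--  1
┼────┤               ┃s┃-rw-r--r--  1
│    │               ┃d┃$ ls         
┴────┘               ┃ ┃setup.py  tes
                     ┃━┃$ ls         
                     ┃ ┃setup.py  tes
                     ┃ ┃$ █          


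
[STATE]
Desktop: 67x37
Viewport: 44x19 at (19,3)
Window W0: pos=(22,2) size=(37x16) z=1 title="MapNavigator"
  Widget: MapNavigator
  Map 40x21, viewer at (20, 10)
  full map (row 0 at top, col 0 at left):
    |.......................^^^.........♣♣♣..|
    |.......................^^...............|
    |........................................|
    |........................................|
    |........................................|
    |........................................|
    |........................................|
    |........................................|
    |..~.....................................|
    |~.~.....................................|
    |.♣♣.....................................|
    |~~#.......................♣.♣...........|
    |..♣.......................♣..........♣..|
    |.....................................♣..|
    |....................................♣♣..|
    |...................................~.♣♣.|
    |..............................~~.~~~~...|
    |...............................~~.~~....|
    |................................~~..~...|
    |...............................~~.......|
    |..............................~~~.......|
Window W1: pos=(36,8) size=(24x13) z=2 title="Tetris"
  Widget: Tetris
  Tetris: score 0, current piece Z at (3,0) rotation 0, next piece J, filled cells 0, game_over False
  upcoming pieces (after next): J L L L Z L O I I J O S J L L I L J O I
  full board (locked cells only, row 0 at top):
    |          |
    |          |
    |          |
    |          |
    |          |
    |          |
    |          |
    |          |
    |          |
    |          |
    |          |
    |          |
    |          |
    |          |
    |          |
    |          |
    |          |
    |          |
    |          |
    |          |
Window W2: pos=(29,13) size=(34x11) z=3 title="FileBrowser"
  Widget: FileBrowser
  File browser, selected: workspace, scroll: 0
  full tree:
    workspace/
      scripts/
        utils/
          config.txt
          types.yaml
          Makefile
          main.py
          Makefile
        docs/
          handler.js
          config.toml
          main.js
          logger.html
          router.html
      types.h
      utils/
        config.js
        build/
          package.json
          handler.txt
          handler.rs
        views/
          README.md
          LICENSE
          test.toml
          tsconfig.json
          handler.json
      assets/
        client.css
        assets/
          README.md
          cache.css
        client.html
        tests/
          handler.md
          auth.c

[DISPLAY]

   ┃ MapNavigator                      ┃    
   ┠───────────────────────────────────┨    
   ┃...................................┃    
   ┃...................................┃    
   ┃...................................┃    
   ┃.............┏━━━━━━━━━━━━━━━━━━━━━━┓   
   ┃.............┃ Tetris               ┃   
   ┃.............┠──────────────────────┨   
   ┃.............┃          │Next:      ┃   
   ┃.............┃          │█          ┃   
   ┃......┏━━━━━━━━━━━━━━━━━━━━━━━━━━━━━━━━┓
   ┃......┃ FileBrowser                    ┃
   ┃......┠────────────────────────────────┨
   ┃......┃> [-] workspace/                ┃
   ┗━━━━━━┃    [+] scripts/                ┃
          ┃    types.h                     ┃
          ┃    [+] utils/                  ┃
          ┃    [+] assets/                 ┃
          ┃                                ┃


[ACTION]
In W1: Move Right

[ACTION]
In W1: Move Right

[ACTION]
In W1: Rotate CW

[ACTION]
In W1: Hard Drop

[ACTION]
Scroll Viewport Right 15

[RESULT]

 MapNavigator                      ┃        
───────────────────────────────────┨        
...................................┃        
...................................┃        
...................................┃        
.............┏━━━━━━━━━━━━━━━━━━━━━━┓       
.............┃ Tetris               ┃       
.............┠──────────────────────┨       
.............┃          │Next:      ┃       
.............┃          │█          ┃       
......┏━━━━━━━━━━━━━━━━━━━━━━━━━━━━━━━━┓    
......┃ FileBrowser                    ┃    
......┠────────────────────────────────┨    
......┃> [-] workspace/                ┃    
━━━━━━┃    [+] scripts/                ┃    
      ┃    types.h                     ┃    
      ┃    [+] utils/                  ┃    
      ┃    [+] assets/                 ┃    
      ┃                                ┃    


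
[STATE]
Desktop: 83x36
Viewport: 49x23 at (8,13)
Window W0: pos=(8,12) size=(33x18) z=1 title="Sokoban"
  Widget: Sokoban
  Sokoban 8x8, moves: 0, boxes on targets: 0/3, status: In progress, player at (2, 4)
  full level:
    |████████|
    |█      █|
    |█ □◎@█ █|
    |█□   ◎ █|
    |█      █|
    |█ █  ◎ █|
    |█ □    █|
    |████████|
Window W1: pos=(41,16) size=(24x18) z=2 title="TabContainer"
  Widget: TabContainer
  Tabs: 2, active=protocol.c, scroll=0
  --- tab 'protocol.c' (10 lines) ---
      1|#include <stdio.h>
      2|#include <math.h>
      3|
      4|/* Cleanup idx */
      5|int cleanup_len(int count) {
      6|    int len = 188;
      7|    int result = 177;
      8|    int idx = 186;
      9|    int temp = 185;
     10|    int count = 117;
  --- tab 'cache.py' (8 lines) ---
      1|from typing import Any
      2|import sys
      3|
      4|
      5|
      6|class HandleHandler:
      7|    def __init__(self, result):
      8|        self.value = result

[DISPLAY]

┃ Sokoban                       ┃                
┠───────────────────────────────┨                
┃████████                       ┃                
┃█      █                       ┃┏━━━━━━━━━━━━━━━
┃█ □◎@█ █                       ┃┃ TabContainer  
┃█□   ◎ █                       ┃┠───────────────
┃█      █                       ┃┃[protocol.c]│ c
┃█ █  ◎ █                       ┃┃───────────────
┃█ □    █                       ┃┃#include <stdio
┃████████                       ┃┃#include <math.
┃Moves: 0  0/3                  ┃┃               
┃                               ┃┃/* Cleanup idx 
┃                               ┃┃int cleanup_len
┃                               ┃┃    int len = 1
┃                               ┃┃    int result 
┃                               ┃┃    int idx = 1
┗━━━━━━━━━━━━━━━━━━━━━━━━━━━━━━━┛┃    int temp = 
                                 ┃    int count =
                                 ┃               
                                 ┃               
                                 ┗━━━━━━━━━━━━━━━
                                                 
                                                 


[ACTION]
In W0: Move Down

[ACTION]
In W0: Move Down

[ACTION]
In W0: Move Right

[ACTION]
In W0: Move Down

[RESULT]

┃ Sokoban                       ┃                
┠───────────────────────────────┨                
┃████████                       ┃                
┃█      █                       ┃┏━━━━━━━━━━━━━━━
┃█ □◎ █ █                       ┃┃ TabContainer  
┃█□   ◎ █                       ┃┠───────────────
┃█      █                       ┃┃[protocol.c]│ c
┃█ █  + █                       ┃┃───────────────
┃█ □    █                       ┃┃#include <stdio
┃████████                       ┃┃#include <math.
┃Moves: 4  0/3                  ┃┃               
┃                               ┃┃/* Cleanup idx 
┃                               ┃┃int cleanup_len
┃                               ┃┃    int len = 1
┃                               ┃┃    int result 
┃                               ┃┃    int idx = 1
┗━━━━━━━━━━━━━━━━━━━━━━━━━━━━━━━┛┃    int temp = 
                                 ┃    int count =
                                 ┃               
                                 ┃               
                                 ┗━━━━━━━━━━━━━━━
                                                 
                                                 


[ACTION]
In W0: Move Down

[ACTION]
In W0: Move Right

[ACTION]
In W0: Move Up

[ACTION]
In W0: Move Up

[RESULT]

┃ Sokoban                       ┃                
┠───────────────────────────────┨                
┃████████                       ┃                
┃█      █                       ┃┏━━━━━━━━━━━━━━━
┃█ □◎ █ █                       ┃┃ TabContainer  
┃█□   ◎ █                       ┃┠───────────────
┃█     @█                       ┃┃[protocol.c]│ c
┃█ █  ◎ █                       ┃┃───────────────
┃█ □    █                       ┃┃#include <stdio
┃████████                       ┃┃#include <math.
┃Moves: 8  0/3                  ┃┃               
┃                               ┃┃/* Cleanup idx 
┃                               ┃┃int cleanup_len
┃                               ┃┃    int len = 1
┃                               ┃┃    int result 
┃                               ┃┃    int idx = 1
┗━━━━━━━━━━━━━━━━━━━━━━━━━━━━━━━┛┃    int temp = 
                                 ┃    int count =
                                 ┃               
                                 ┃               
                                 ┗━━━━━━━━━━━━━━━
                                                 
                                                 


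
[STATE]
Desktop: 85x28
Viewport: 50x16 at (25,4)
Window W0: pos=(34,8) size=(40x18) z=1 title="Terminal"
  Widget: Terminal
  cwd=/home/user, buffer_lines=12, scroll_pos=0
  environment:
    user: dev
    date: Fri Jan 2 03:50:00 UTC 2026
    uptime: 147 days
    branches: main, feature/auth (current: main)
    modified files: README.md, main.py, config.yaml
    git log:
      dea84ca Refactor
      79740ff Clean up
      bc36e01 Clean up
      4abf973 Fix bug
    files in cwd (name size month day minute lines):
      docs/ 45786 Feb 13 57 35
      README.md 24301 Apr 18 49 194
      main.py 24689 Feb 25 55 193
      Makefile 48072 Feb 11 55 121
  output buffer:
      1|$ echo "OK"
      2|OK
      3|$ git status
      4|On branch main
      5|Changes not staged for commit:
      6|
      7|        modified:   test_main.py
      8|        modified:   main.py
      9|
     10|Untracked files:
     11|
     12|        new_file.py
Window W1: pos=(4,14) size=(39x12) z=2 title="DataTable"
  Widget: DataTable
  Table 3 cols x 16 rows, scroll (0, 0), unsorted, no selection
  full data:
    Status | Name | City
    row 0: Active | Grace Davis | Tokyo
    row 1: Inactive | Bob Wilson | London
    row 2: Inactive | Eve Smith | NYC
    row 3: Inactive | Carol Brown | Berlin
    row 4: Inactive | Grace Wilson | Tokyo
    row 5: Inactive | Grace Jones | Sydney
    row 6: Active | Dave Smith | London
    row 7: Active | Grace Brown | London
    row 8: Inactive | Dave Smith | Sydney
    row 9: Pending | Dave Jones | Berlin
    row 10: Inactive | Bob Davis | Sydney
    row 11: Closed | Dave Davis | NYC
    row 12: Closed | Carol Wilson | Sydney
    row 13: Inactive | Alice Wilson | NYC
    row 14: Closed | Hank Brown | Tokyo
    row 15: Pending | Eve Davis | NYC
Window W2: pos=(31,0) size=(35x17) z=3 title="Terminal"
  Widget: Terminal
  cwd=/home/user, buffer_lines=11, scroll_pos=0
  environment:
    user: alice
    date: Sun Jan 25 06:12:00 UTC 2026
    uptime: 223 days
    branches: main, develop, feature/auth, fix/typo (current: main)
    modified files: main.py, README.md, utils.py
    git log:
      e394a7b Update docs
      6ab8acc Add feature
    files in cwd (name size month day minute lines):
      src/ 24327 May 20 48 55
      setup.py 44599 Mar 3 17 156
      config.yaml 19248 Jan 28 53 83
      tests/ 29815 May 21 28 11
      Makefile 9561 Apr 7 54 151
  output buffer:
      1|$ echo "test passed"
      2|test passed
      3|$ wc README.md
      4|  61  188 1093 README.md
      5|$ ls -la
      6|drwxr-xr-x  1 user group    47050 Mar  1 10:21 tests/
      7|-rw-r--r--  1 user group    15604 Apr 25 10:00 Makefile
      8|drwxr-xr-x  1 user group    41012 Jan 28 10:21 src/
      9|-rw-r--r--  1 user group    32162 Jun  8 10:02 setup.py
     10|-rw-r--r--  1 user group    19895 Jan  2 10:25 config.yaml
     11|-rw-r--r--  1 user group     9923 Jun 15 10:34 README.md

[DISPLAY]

      ┃test passed                      ┃         
      ┃$ wc README.md                   ┃         
      ┃  61  188 1093 README.md         ┃         
      ┃$ ls -la                         ┃         
      ┃drwxr-xr-x  1 user group    47050┃━━━━━━━┓ 
      ┃-rw-r--r--  1 user group    15604┃       ┃ 
      ┃drwxr-xr-x  1 user group    41012┃───────┨ 
      ┃-rw-r--r--  1 user group    32162┃       ┃ 
      ┃-rw-r--r--  1 user group    19895┃       ┃ 
      ┃-rw-r--r--  1 user group     9923┃       ┃ 
━━━━━━┃$ █                              ┃       ┃ 
      ┃                                 ┃       ┃ 
──────┗━━━━━━━━━━━━━━━━━━━━━━━━━━━━━━━━━┛       ┃ 
 │City           ┃modified:   test_main.py      ┃ 
─┼──────         ┃modified:   main.py           ┃ 
 │Tokyo          ┃                              ┃ 


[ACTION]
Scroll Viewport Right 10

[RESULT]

t passed                      ┃                   
c README.md                   ┃                   
1  188 1093 README.md         ┃                   
s -la                         ┃                   
xr-xr-x  1 user group    47050┃━━━━━━━┓           
-r--r--  1 user group    15604┃       ┃           
xr-xr-x  1 user group    41012┃───────┨           
-r--r--  1 user group    32162┃       ┃           
-r--r--  1 user group    19895┃       ┃           
-r--r--  1 user group     9923┃       ┃           
                              ┃       ┃           
                              ┃       ┃           
━━━━━━━━━━━━━━━━━━━━━━━━━━━━━━┛       ┃           
       ┃modified:   test_main.py      ┃           
       ┃modified:   main.py           ┃           
       ┃                              ┃           


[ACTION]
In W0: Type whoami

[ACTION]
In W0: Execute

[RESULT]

t passed                      ┃                   
c README.md                   ┃                   
1  188 1093 README.md         ┃                   
s -la                         ┃                   
xr-xr-x  1 user group    47050┃━━━━━━━┓           
-r--r--  1 user group    15604┃       ┃           
xr-xr-x  1 user group    41012┃───────┨           
-r--r--  1 user group    32162┃       ┃           
-r--r--  1 user group    19895┃       ┃           
-r--r--  1 user group     9923┃       ┃           
                              ┃       ┃           
                              ┃       ┃           
━━━━━━━━━━━━━━━━━━━━━━━━━━━━━━┛y      ┃           
       ┃modified:   main.py           ┃           
       ┃                              ┃           
       ┃d files:                      ┃           


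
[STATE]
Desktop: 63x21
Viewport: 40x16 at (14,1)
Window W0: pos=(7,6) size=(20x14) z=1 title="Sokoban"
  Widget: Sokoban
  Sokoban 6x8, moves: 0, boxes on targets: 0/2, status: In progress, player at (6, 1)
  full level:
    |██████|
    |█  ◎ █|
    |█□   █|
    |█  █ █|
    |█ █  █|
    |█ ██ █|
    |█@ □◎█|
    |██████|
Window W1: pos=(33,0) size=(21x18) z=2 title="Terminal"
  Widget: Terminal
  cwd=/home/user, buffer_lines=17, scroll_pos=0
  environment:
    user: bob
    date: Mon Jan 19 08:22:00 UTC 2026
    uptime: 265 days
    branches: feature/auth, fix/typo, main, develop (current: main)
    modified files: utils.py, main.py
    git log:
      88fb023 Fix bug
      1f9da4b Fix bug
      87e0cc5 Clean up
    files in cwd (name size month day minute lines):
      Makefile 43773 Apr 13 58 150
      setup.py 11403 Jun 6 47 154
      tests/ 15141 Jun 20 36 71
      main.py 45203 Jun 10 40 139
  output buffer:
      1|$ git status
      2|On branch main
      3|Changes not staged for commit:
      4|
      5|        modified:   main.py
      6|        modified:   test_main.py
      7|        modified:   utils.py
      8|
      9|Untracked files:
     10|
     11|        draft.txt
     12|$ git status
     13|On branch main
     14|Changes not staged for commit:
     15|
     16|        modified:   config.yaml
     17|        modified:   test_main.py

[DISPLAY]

                   ┃ Terminal          ┃
                   ┠───────────────────┨
                   ┃$ git status       ┃
                   ┃On branch main     ┃
                   ┃Changes not staged ┃
━━━━━━━━━━━━┓      ┃                   ┃
an          ┃      ┃        modified:  ┃
────────────┨      ┃        modified:  ┃
            ┃      ┃        modified:  ┃
            ┃      ┃                   ┃
            ┃      ┃Untracked files:   ┃
            ┃      ┃                   ┃
            ┃      ┃        draft.txt  ┃
            ┃      ┃$ git status       ┃
            ┃      ┃On branch main     ┃
            ┃      ┃Changes not staged ┃


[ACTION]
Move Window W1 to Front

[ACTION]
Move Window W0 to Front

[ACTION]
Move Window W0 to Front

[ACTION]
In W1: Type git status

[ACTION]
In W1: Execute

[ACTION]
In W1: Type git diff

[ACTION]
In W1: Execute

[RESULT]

                   ┃ Terminal          ┃
                   ┠───────────────────┨
                   ┃$ git status       ┃
                   ┃On branch main     ┃
                   ┃Changes not staged ┃
━━━━━━━━━━━━┓      ┃                   ┃
an          ┃      ┃        modified:  ┃
────────────┨      ┃        modified:  ┃
            ┃      ┃$ git diff         ┃
            ┃      ┃diff --git a/main.p┃
            ┃      ┃--- a/main.py      ┃
            ┃      ┃+++ b/main.py      ┃
            ┃      ┃@@ -1,3 +1,4 @@    ┃
            ┃      ┃+# updated         ┃
            ┃      ┃ import sys        ┃
            ┃      ┃$ █                ┃


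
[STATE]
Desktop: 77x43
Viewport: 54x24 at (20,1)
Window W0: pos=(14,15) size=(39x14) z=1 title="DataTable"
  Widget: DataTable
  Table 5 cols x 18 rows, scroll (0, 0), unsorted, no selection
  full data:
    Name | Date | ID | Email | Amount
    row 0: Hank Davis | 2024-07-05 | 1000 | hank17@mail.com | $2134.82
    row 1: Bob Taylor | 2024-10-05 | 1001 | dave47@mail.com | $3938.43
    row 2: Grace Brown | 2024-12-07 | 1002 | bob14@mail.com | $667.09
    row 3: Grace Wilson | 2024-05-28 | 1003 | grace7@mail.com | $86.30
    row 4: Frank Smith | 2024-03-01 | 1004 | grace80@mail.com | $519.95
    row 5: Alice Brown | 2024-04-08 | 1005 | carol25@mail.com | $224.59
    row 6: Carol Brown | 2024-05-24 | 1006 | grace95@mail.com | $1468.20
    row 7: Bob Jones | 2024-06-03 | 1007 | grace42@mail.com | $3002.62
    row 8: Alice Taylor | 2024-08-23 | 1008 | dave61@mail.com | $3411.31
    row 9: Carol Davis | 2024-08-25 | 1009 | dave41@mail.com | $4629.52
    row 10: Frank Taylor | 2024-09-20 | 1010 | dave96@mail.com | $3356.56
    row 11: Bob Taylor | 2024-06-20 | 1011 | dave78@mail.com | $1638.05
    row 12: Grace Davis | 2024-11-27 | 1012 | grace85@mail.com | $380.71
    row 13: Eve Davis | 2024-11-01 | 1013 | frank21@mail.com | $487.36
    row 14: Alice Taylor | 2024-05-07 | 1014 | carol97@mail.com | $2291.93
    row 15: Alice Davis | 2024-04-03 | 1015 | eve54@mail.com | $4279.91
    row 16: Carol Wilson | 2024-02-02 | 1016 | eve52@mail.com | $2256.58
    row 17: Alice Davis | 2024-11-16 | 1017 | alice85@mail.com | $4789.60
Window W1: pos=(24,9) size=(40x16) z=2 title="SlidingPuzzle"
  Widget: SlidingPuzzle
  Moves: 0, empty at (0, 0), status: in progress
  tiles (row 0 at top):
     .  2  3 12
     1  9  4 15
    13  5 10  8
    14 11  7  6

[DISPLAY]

                                                      
                                                      
                                                      
                                                      
                                                      
                                                      
                                                      
                                                      
    ┏━━━━━━━━━━━━━━━━━━━━━━━━━━━━━━━━━━━━━━┓          
    ┃ SlidingPuzzle                        ┃          
    ┠──────────────────────────────────────┨          
    ┃┌────┬────┬────┬────┐                 ┃          
    ┃│    │  2 │  3 │ 12 │                 ┃          
    ┃├────┼────┼────┼────┤                 ┃          
━━━━┃│  1 │  9 │  4 │ 15 │                 ┃          
Tabl┃├────┼────┼────┼────┤                 ┃          
────┃│ 13 │  5 │ 10 │  8 │                 ┃          
    ┃├────┼────┼────┼────┤                 ┃          
────┃│ 14 │ 11 │  7 │  6 │                 ┃          
Davi┃└────┴────┴────┴────┘                 ┃          
aylo┃Moves: 0                              ┃          
 Bro┃                                      ┃          
 Wil┃                                      ┃          
 Smi┗━━━━━━━━━━━━━━━━━━━━━━━━━━━━━━━━━━━━━━┛          


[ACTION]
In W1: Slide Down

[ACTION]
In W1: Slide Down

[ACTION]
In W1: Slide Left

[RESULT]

                                                      
                                                      
                                                      
                                                      
                                                      
                                                      
                                                      
                                                      
    ┏━━━━━━━━━━━━━━━━━━━━━━━━━━━━━━━━━━━━━━┓          
    ┃ SlidingPuzzle                        ┃          
    ┠──────────────────────────────────────┨          
    ┃┌────┬────┬────┬────┐                 ┃          
    ┃│  2 │    │  3 │ 12 │                 ┃          
    ┃├────┼────┼────┼────┤                 ┃          
━━━━┃│  1 │  9 │  4 │ 15 │                 ┃          
Tabl┃├────┼────┼────┼────┤                 ┃          
────┃│ 13 │  5 │ 10 │  8 │                 ┃          
    ┃├────┼────┼────┼────┤                 ┃          
────┃│ 14 │ 11 │  7 │  6 │                 ┃          
Davi┃└────┴────┴────┴────┘                 ┃          
aylo┃Moves: 1                              ┃          
 Bro┃                                      ┃          
 Wil┃                                      ┃          
 Smi┗━━━━━━━━━━━━━━━━━━━━━━━━━━━━━━━━━━━━━━┛          


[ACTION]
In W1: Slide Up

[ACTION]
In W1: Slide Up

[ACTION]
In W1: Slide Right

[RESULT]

                                                      
                                                      
                                                      
                                                      
                                                      
                                                      
                                                      
                                                      
    ┏━━━━━━━━━━━━━━━━━━━━━━━━━━━━━━━━━━━━━━┓          
    ┃ SlidingPuzzle                        ┃          
    ┠──────────────────────────────────────┨          
    ┃┌────┬────┬────┬────┐                 ┃          
    ┃│  2 │  9 │  3 │ 12 │                 ┃          
    ┃├────┼────┼────┼────┤                 ┃          
━━━━┃│  1 │  5 │  4 │ 15 │                 ┃          
Tabl┃├────┼────┼────┼────┤                 ┃          
────┃│    │ 13 │ 10 │  8 │                 ┃          
    ┃├────┼────┼────┼────┤                 ┃          
────┃│ 14 │ 11 │  7 │  6 │                 ┃          
Davi┃└────┴────┴────┴────┘                 ┃          
aylo┃Moves: 4                              ┃          
 Bro┃                                      ┃          
 Wil┃                                      ┃          
 Smi┗━━━━━━━━━━━━━━━━━━━━━━━━━━━━━━━━━━━━━━┛          
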